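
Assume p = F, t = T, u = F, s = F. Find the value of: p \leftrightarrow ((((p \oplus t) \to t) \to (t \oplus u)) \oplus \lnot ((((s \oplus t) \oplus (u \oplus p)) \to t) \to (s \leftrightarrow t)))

p \oplus t = F \oplus T = T
(p \oplus t) \to t = T \to T = T
t \oplus u = T \oplus F = T
((p \oplus t) \to t) \to (t \oplus u) = T \to T = T
s \oplus t = F \oplus T = T
u \oplus p = F \oplus F = F
(s \oplus t) \oplus (u \oplus p) = T \oplus F = T
((s \oplus t) \oplus (u \oplus p)) \to t = T \to T = T
s \leftrightarrow t = F \leftrightarrow T = F
(((s \oplus t) \oplus (u \oplus p)) \to t) \to (s \leftrightarrow t) = T \to F = F
\lnot ((((s \oplus t) \oplus (u \oplus p)) \to t) \to (s \leftrightarrow t)) = \lnot F = T
(((p \oplus t) \to t) \to (t \oplus u)) \oplus \lnot ((((s \oplus t) \oplus (u \oplus p)) \to t) \to (s \leftrightarrow t)) = T \oplus T = F
p \leftrightarrow ((((p \oplus t) \to t) \to (t \oplus u)) \oplus \lnot ((((s \oplus t) \oplus (u \oplus p)) \to t) \to (s \leftrightarrow t))) = F \leftrightarrow F = T

T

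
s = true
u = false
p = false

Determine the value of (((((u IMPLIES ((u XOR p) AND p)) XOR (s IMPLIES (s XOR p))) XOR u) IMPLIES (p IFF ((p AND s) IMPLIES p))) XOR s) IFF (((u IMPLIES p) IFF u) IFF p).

false

Substituting s=true, u=false, p=false:
u XOR p = false XOR false = false
(u XOR p) AND p = false AND false = false
u IMPLIES ((u XOR p) AND p) = false IMPLIES false = true
s XOR p = true XOR false = true
s IMPLIES (s XOR p) = true IMPLIES true = true
(u IMPLIES ((u XOR p) AND p)) XOR (s IMPLIES (s XOR p)) = true XOR true = false
((u IMPLIES ((u XOR p) AND p)) XOR (s IMPLIES (s XOR p))) XOR u = false XOR false = false
p AND s = false AND true = false
(p AND s) IMPLIES p = false IMPLIES false = true
p IFF ((p AND s) IMPLIES p) = false IFF true = false
(((u IMPLIES ((u XOR p) AND p)) XOR (s IMPLIES (s XOR p))) XOR u) IMPLIES (p IFF ((p AND s) IMPLIES p)) = false IMPLIES false = true
((((u IMPLIES ((u XOR p) AND p)) XOR (s IMPLIES (s XOR p))) XOR u) IMPLIES (p IFF ((p AND s) IMPLIES p))) XOR s = true XOR true = false
u IMPLIES p = false IMPLIES false = true
(u IMPLIES p) IFF u = true IFF false = false
((u IMPLIES p) IFF u) IFF p = false IFF false = true
(((((u IMPLIES ((u XOR p) AND p)) XOR (s IMPLIES (s XOR p))) XOR u) IMPLIES (p IFF ((p AND s) IMPLIES p))) XOR s) IFF (((u IMPLIES p) IFF u) IFF p) = false IFF true = false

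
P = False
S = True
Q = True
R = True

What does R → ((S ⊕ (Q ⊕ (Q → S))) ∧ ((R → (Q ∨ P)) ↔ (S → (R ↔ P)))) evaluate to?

Q → S = True → True = True
Q ⊕ (Q → S) = True ⊕ True = False
S ⊕ (Q ⊕ (Q → S)) = True ⊕ False = True
Q ∨ P = True ∨ False = True
R → (Q ∨ P) = True → True = True
R ↔ P = True ↔ False = False
S → (R ↔ P) = True → False = False
(R → (Q ∨ P)) ↔ (S → (R ↔ P)) = True ↔ False = False
(S ⊕ (Q ⊕ (Q → S))) ∧ ((R → (Q ∨ P)) ↔ (S → (R ↔ P))) = True ∧ False = False
R → ((S ⊕ (Q ⊕ (Q → S))) ∧ ((R → (Q ∨ P)) ↔ (S → (R ↔ P)))) = True → False = False

False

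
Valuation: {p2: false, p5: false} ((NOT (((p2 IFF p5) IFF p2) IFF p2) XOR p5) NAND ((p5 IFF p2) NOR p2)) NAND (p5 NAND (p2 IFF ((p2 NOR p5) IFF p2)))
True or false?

p2 IFF p5 = false IFF false = true
(p2 IFF p5) IFF p2 = true IFF false = false
((p2 IFF p5) IFF p2) IFF p2 = false IFF false = true
NOT (((p2 IFF p5) IFF p2) IFF p2) = NOT true = false
NOT (((p2 IFF p5) IFF p2) IFF p2) XOR p5 = false XOR false = false
p5 IFF p2 = false IFF false = true
(p5 IFF p2) NOR p2 = true NOR false = false
(NOT (((p2 IFF p5) IFF p2) IFF p2) XOR p5) NAND ((p5 IFF p2) NOR p2) = false NAND false = true
p2 NOR p5 = false NOR false = true
(p2 NOR p5) IFF p2 = true IFF false = false
p2 IFF ((p2 NOR p5) IFF p2) = false IFF false = true
p5 NAND (p2 IFF ((p2 NOR p5) IFF p2)) = false NAND true = true
((NOT (((p2 IFF p5) IFF p2) IFF p2) XOR p5) NAND ((p5 IFF p2) NOR p2)) NAND (p5 NAND (p2 IFF ((p2 NOR p5) IFF p2))) = true NAND true = false

false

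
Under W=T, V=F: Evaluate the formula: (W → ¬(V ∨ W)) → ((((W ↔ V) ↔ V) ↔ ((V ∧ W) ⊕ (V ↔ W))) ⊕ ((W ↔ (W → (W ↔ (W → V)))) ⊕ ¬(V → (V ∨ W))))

T

V ∨ W = F ∨ T = T
¬(V ∨ W) = ¬T = F
W → ¬(V ∨ W) = T → F = F
W ↔ V = T ↔ F = F
(W ↔ V) ↔ V = F ↔ F = T
V ∧ W = F ∧ T = F
V ↔ W = F ↔ T = F
(V ∧ W) ⊕ (V ↔ W) = F ⊕ F = F
((W ↔ V) ↔ V) ↔ ((V ∧ W) ⊕ (V ↔ W)) = T ↔ F = F
W → V = T → F = F
W ↔ (W → V) = T ↔ F = F
W → (W ↔ (W → V)) = T → F = F
W ↔ (W → (W ↔ (W → V))) = T ↔ F = F
V ∨ W = F ∨ T = T
V → (V ∨ W) = F → T = T
¬(V → (V ∨ W)) = ¬T = F
(W ↔ (W → (W ↔ (W → V)))) ⊕ ¬(V → (V ∨ W)) = F ⊕ F = F
(((W ↔ V) ↔ V) ↔ ((V ∧ W) ⊕ (V ↔ W))) ⊕ ((W ↔ (W → (W ↔ (W → V)))) ⊕ ¬(V → (V ∨ W))) = F ⊕ F = F
(W → ¬(V ∨ W)) → ((((W ↔ V) ↔ V) ↔ ((V ∧ W) ⊕ (V ↔ W))) ⊕ ((W ↔ (W → (W ↔ (W → V)))) ⊕ ¬(V → (V ∨ W)))) = F → F = T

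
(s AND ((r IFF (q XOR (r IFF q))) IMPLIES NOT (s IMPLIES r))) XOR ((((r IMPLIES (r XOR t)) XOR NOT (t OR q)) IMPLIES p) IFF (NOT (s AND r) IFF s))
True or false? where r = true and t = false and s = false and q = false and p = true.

false

r IFF q = true IFF false = false
q XOR (r IFF q) = false XOR false = false
r IFF (q XOR (r IFF q)) = true IFF false = false
s IMPLIES r = false IMPLIES true = true
NOT (s IMPLIES r) = NOT true = false
(r IFF (q XOR (r IFF q))) IMPLIES NOT (s IMPLIES r) = false IMPLIES false = true
s AND ((r IFF (q XOR (r IFF q))) IMPLIES NOT (s IMPLIES r)) = false AND true = false
r XOR t = true XOR false = true
r IMPLIES (r XOR t) = true IMPLIES true = true
t OR q = false OR false = false
NOT (t OR q) = NOT false = true
(r IMPLIES (r XOR t)) XOR NOT (t OR q) = true XOR true = false
((r IMPLIES (r XOR t)) XOR NOT (t OR q)) IMPLIES p = false IMPLIES true = true
s AND r = false AND true = false
NOT (s AND r) = NOT false = true
NOT (s AND r) IFF s = true IFF false = false
(((r IMPLIES (r XOR t)) XOR NOT (t OR q)) IMPLIES p) IFF (NOT (s AND r) IFF s) = true IFF false = false
(s AND ((r IFF (q XOR (r IFF q))) IMPLIES NOT (s IMPLIES r))) XOR ((((r IMPLIES (r XOR t)) XOR NOT (t OR q)) IMPLIES p) IFF (NOT (s AND r) IFF s)) = false XOR false = false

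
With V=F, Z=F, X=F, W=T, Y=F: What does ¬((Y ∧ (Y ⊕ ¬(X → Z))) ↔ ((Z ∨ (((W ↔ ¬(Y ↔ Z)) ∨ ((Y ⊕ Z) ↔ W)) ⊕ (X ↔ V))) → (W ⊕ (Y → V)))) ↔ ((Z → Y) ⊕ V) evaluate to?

F

Substituting V=F, Z=F, X=F, W=T, Y=F:
X → Z = F → F = T
¬(X → Z) = ¬T = F
Y ⊕ ¬(X → Z) = F ⊕ F = F
Y ∧ (Y ⊕ ¬(X → Z)) = F ∧ F = F
Y ↔ Z = F ↔ F = T
¬(Y ↔ Z) = ¬T = F
W ↔ ¬(Y ↔ Z) = T ↔ F = F
Y ⊕ Z = F ⊕ F = F
(Y ⊕ Z) ↔ W = F ↔ T = F
(W ↔ ¬(Y ↔ Z)) ∨ ((Y ⊕ Z) ↔ W) = F ∨ F = F
X ↔ V = F ↔ F = T
((W ↔ ¬(Y ↔ Z)) ∨ ((Y ⊕ Z) ↔ W)) ⊕ (X ↔ V) = F ⊕ T = T
Z ∨ (((W ↔ ¬(Y ↔ Z)) ∨ ((Y ⊕ Z) ↔ W)) ⊕ (X ↔ V)) = F ∨ T = T
Y → V = F → F = T
W ⊕ (Y → V) = T ⊕ T = F
(Z ∨ (((W ↔ ¬(Y ↔ Z)) ∨ ((Y ⊕ Z) ↔ W)) ⊕ (X ↔ V))) → (W ⊕ (Y → V)) = T → F = F
(Y ∧ (Y ⊕ ¬(X → Z))) ↔ ((Z ∨ (((W ↔ ¬(Y ↔ Z)) ∨ ((Y ⊕ Z) ↔ W)) ⊕ (X ↔ V))) → (W ⊕ (Y → V))) = F ↔ F = T
¬((Y ∧ (Y ⊕ ¬(X → Z))) ↔ ((Z ∨ (((W ↔ ¬(Y ↔ Z)) ∨ ((Y ⊕ Z) ↔ W)) ⊕ (X ↔ V))) → (W ⊕ (Y → V)))) = ¬T = F
Z → Y = F → F = T
(Z → Y) ⊕ V = T ⊕ F = T
¬((Y ∧ (Y ⊕ ¬(X → Z))) ↔ ((Z ∨ (((W ↔ ¬(Y ↔ Z)) ∨ ((Y ⊕ Z) ↔ W)) ⊕ (X ↔ V))) → (W ⊕ (Y → V)))) ↔ ((Z → Y) ⊕ V) = F ↔ T = F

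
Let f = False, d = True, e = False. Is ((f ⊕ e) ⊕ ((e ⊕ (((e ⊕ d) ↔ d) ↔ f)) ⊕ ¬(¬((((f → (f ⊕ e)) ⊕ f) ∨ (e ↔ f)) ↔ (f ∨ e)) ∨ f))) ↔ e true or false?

True

Substituting f=False, d=True, e=False:
f ⊕ e = False ⊕ False = False
e ⊕ d = False ⊕ True = True
(e ⊕ d) ↔ d = True ↔ True = True
((e ⊕ d) ↔ d) ↔ f = True ↔ False = False
e ⊕ (((e ⊕ d) ↔ d) ↔ f) = False ⊕ False = False
f ⊕ e = False ⊕ False = False
f → (f ⊕ e) = False → False = True
(f → (f ⊕ e)) ⊕ f = True ⊕ False = True
e ↔ f = False ↔ False = True
((f → (f ⊕ e)) ⊕ f) ∨ (e ↔ f) = True ∨ True = True
f ∨ e = False ∨ False = False
(((f → (f ⊕ e)) ⊕ f) ∨ (e ↔ f)) ↔ (f ∨ e) = True ↔ False = False
¬((((f → (f ⊕ e)) ⊕ f) ∨ (e ↔ f)) ↔ (f ∨ e)) = ¬False = True
¬((((f → (f ⊕ e)) ⊕ f) ∨ (e ↔ f)) ↔ (f ∨ e)) ∨ f = True ∨ False = True
¬(¬((((f → (f ⊕ e)) ⊕ f) ∨ (e ↔ f)) ↔ (f ∨ e)) ∨ f) = ¬True = False
(e ⊕ (((e ⊕ d) ↔ d) ↔ f)) ⊕ ¬(¬((((f → (f ⊕ e)) ⊕ f) ∨ (e ↔ f)) ↔ (f ∨ e)) ∨ f) = False ⊕ False = False
(f ⊕ e) ⊕ ((e ⊕ (((e ⊕ d) ↔ d) ↔ f)) ⊕ ¬(¬((((f → (f ⊕ e)) ⊕ f) ∨ (e ↔ f)) ↔ (f ∨ e)) ∨ f)) = False ⊕ False = False
((f ⊕ e) ⊕ ((e ⊕ (((e ⊕ d) ↔ d) ↔ f)) ⊕ ¬(¬((((f → (f ⊕ e)) ⊕ f) ∨ (e ↔ f)) ↔ (f ∨ e)) ∨ f))) ↔ e = False ↔ False = True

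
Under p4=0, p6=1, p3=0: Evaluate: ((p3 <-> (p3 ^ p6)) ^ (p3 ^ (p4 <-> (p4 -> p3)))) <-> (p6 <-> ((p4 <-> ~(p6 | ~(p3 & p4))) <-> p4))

1

p3 ^ p6 = 0 ^ 1 = 1
p3 <-> (p3 ^ p6) = 0 <-> 1 = 0
p4 -> p3 = 0 -> 0 = 1
p4 <-> (p4 -> p3) = 0 <-> 1 = 0
p3 ^ (p4 <-> (p4 -> p3)) = 0 ^ 0 = 0
(p3 <-> (p3 ^ p6)) ^ (p3 ^ (p4 <-> (p4 -> p3))) = 0 ^ 0 = 0
p3 & p4 = 0 & 0 = 0
~(p3 & p4) = ~0 = 1
p6 | ~(p3 & p4) = 1 | 1 = 1
~(p6 | ~(p3 & p4)) = ~1 = 0
p4 <-> ~(p6 | ~(p3 & p4)) = 0 <-> 0 = 1
(p4 <-> ~(p6 | ~(p3 & p4))) <-> p4 = 1 <-> 0 = 0
p6 <-> ((p4 <-> ~(p6 | ~(p3 & p4))) <-> p4) = 1 <-> 0 = 0
((p3 <-> (p3 ^ p6)) ^ (p3 ^ (p4 <-> (p4 -> p3)))) <-> (p6 <-> ((p4 <-> ~(p6 | ~(p3 & p4))) <-> p4)) = 0 <-> 0 = 1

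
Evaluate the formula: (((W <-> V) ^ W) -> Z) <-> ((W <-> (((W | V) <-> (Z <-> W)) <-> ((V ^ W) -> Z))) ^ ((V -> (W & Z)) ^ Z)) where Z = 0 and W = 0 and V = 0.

1

W <-> V = 0 <-> 0 = 1
(W <-> V) ^ W = 1 ^ 0 = 1
((W <-> V) ^ W) -> Z = 1 -> 0 = 0
W | V = 0 | 0 = 0
Z <-> W = 0 <-> 0 = 1
(W | V) <-> (Z <-> W) = 0 <-> 1 = 0
V ^ W = 0 ^ 0 = 0
(V ^ W) -> Z = 0 -> 0 = 1
((W | V) <-> (Z <-> W)) <-> ((V ^ W) -> Z) = 0 <-> 1 = 0
W <-> (((W | V) <-> (Z <-> W)) <-> ((V ^ W) -> Z)) = 0 <-> 0 = 1
W & Z = 0 & 0 = 0
V -> (W & Z) = 0 -> 0 = 1
(V -> (W & Z)) ^ Z = 1 ^ 0 = 1
(W <-> (((W | V) <-> (Z <-> W)) <-> ((V ^ W) -> Z))) ^ ((V -> (W & Z)) ^ Z) = 1 ^ 1 = 0
(((W <-> V) ^ W) -> Z) <-> ((W <-> (((W | V) <-> (Z <-> W)) <-> ((V ^ W) -> Z))) ^ ((V -> (W & Z)) ^ Z)) = 0 <-> 0 = 1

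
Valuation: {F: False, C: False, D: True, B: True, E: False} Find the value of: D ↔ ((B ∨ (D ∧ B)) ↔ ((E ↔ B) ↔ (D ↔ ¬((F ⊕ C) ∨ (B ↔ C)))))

D ∧ B = True ∧ True = True
B ∨ (D ∧ B) = True ∨ True = True
E ↔ B = False ↔ True = False
F ⊕ C = False ⊕ False = False
B ↔ C = True ↔ False = False
(F ⊕ C) ∨ (B ↔ C) = False ∨ False = False
¬((F ⊕ C) ∨ (B ↔ C)) = ¬False = True
D ↔ ¬((F ⊕ C) ∨ (B ↔ C)) = True ↔ True = True
(E ↔ B) ↔ (D ↔ ¬((F ⊕ C) ∨ (B ↔ C))) = False ↔ True = False
(B ∨ (D ∧ B)) ↔ ((E ↔ B) ↔ (D ↔ ¬((F ⊕ C) ∨ (B ↔ C)))) = True ↔ False = False
D ↔ ((B ∨ (D ∧ B)) ↔ ((E ↔ B) ↔ (D ↔ ¬((F ⊕ C) ∨ (B ↔ C))))) = True ↔ False = False

False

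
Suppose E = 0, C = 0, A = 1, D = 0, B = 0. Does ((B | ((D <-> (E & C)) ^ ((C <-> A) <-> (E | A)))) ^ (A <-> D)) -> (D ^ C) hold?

E & C = 0 & 0 = 0
D <-> (E & C) = 0 <-> 0 = 1
C <-> A = 0 <-> 1 = 0
E | A = 0 | 1 = 1
(C <-> A) <-> (E | A) = 0 <-> 1 = 0
(D <-> (E & C)) ^ ((C <-> A) <-> (E | A)) = 1 ^ 0 = 1
B | ((D <-> (E & C)) ^ ((C <-> A) <-> (E | A))) = 0 | 1 = 1
A <-> D = 1 <-> 0 = 0
(B | ((D <-> (E & C)) ^ ((C <-> A) <-> (E | A)))) ^ (A <-> D) = 1 ^ 0 = 1
D ^ C = 0 ^ 0 = 0
((B | ((D <-> (E & C)) ^ ((C <-> A) <-> (E | A)))) ^ (A <-> D)) -> (D ^ C) = 1 -> 0 = 0

0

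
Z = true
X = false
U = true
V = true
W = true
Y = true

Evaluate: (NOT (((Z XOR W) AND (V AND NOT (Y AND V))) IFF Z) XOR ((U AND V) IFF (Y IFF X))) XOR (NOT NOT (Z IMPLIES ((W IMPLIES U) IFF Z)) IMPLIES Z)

false

Z XOR W = true XOR true = false
Y AND V = true AND true = true
NOT (Y AND V) = NOT true = false
V AND NOT (Y AND V) = true AND false = false
(Z XOR W) AND (V AND NOT (Y AND V)) = false AND false = false
((Z XOR W) AND (V AND NOT (Y AND V))) IFF Z = false IFF true = false
NOT (((Z XOR W) AND (V AND NOT (Y AND V))) IFF Z) = NOT false = true
U AND V = true AND true = true
Y IFF X = true IFF false = false
(U AND V) IFF (Y IFF X) = true IFF false = false
NOT (((Z XOR W) AND (V AND NOT (Y AND V))) IFF Z) XOR ((U AND V) IFF (Y IFF X)) = true XOR false = true
W IMPLIES U = true IMPLIES true = true
(W IMPLIES U) IFF Z = true IFF true = true
Z IMPLIES ((W IMPLIES U) IFF Z) = true IMPLIES true = true
NOT (Z IMPLIES ((W IMPLIES U) IFF Z)) = NOT true = false
NOT NOT (Z IMPLIES ((W IMPLIES U) IFF Z)) = NOT false = true
NOT NOT (Z IMPLIES ((W IMPLIES U) IFF Z)) IMPLIES Z = true IMPLIES true = true
(NOT (((Z XOR W) AND (V AND NOT (Y AND V))) IFF Z) XOR ((U AND V) IFF (Y IFF X))) XOR (NOT NOT (Z IMPLIES ((W IMPLIES U) IFF Z)) IMPLIES Z) = true XOR true = false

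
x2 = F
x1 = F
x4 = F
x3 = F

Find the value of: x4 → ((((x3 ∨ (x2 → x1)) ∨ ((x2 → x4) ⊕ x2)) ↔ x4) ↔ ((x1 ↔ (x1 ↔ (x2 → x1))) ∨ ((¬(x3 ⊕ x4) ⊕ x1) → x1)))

Substituting x2=F, x1=F, x4=F, x3=F:
x2 → x1 = F → F = T
x3 ∨ (x2 → x1) = F ∨ T = T
x2 → x4 = F → F = T
(x2 → x4) ⊕ x2 = T ⊕ F = T
(x3 ∨ (x2 → x1)) ∨ ((x2 → x4) ⊕ x2) = T ∨ T = T
((x3 ∨ (x2 → x1)) ∨ ((x2 → x4) ⊕ x2)) ↔ x4 = T ↔ F = F
x2 → x1 = F → F = T
x1 ↔ (x2 → x1) = F ↔ T = F
x1 ↔ (x1 ↔ (x2 → x1)) = F ↔ F = T
x3 ⊕ x4 = F ⊕ F = F
¬(x3 ⊕ x4) = ¬F = T
¬(x3 ⊕ x4) ⊕ x1 = T ⊕ F = T
(¬(x3 ⊕ x4) ⊕ x1) → x1 = T → F = F
(x1 ↔ (x1 ↔ (x2 → x1))) ∨ ((¬(x3 ⊕ x4) ⊕ x1) → x1) = T ∨ F = T
(((x3 ∨ (x2 → x1)) ∨ ((x2 → x4) ⊕ x2)) ↔ x4) ↔ ((x1 ↔ (x1 ↔ (x2 → x1))) ∨ ((¬(x3 ⊕ x4) ⊕ x1) → x1)) = F ↔ T = F
x4 → ((((x3 ∨ (x2 → x1)) ∨ ((x2 → x4) ⊕ x2)) ↔ x4) ↔ ((x1 ↔ (x1 ↔ (x2 → x1))) ∨ ((¬(x3 ⊕ x4) ⊕ x1) → x1))) = F → F = T

T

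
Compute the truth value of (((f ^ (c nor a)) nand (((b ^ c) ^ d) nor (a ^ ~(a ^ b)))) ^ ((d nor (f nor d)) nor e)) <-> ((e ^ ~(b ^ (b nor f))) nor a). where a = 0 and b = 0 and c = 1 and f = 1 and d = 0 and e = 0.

0

Substituting a=0, b=0, c=1, f=1, d=0, e=0:
c nor a = 1 nor 0 = 0
f ^ (c nor a) = 1 ^ 0 = 1
b ^ c = 0 ^ 1 = 1
(b ^ c) ^ d = 1 ^ 0 = 1
a ^ b = 0 ^ 0 = 0
~(a ^ b) = ~0 = 1
a ^ ~(a ^ b) = 0 ^ 1 = 1
((b ^ c) ^ d) nor (a ^ ~(a ^ b)) = 1 nor 1 = 0
(f ^ (c nor a)) nand (((b ^ c) ^ d) nor (a ^ ~(a ^ b))) = 1 nand 0 = 1
f nor d = 1 nor 0 = 0
d nor (f nor d) = 0 nor 0 = 1
(d nor (f nor d)) nor e = 1 nor 0 = 0
((f ^ (c nor a)) nand (((b ^ c) ^ d) nor (a ^ ~(a ^ b)))) ^ ((d nor (f nor d)) nor e) = 1 ^ 0 = 1
b nor f = 0 nor 1 = 0
b ^ (b nor f) = 0 ^ 0 = 0
~(b ^ (b nor f)) = ~0 = 1
e ^ ~(b ^ (b nor f)) = 0 ^ 1 = 1
(e ^ ~(b ^ (b nor f))) nor a = 1 nor 0 = 0
(((f ^ (c nor a)) nand (((b ^ c) ^ d) nor (a ^ ~(a ^ b)))) ^ ((d nor (f nor d)) nor e)) <-> ((e ^ ~(b ^ (b nor f))) nor a) = 1 <-> 0 = 0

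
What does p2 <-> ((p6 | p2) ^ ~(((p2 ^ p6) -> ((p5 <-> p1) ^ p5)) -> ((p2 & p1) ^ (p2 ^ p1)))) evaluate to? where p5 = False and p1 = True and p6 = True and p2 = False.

p6 | p2 = True | False = True
p2 ^ p6 = False ^ True = True
p5 <-> p1 = False <-> True = False
(p5 <-> p1) ^ p5 = False ^ False = False
(p2 ^ p6) -> ((p5 <-> p1) ^ p5) = True -> False = False
p2 & p1 = False & True = False
p2 ^ p1 = False ^ True = True
(p2 & p1) ^ (p2 ^ p1) = False ^ True = True
((p2 ^ p6) -> ((p5 <-> p1) ^ p5)) -> ((p2 & p1) ^ (p2 ^ p1)) = False -> True = True
~(((p2 ^ p6) -> ((p5 <-> p1) ^ p5)) -> ((p2 & p1) ^ (p2 ^ p1))) = ~True = False
(p6 | p2) ^ ~(((p2 ^ p6) -> ((p5 <-> p1) ^ p5)) -> ((p2 & p1) ^ (p2 ^ p1))) = True ^ False = True
p2 <-> ((p6 | p2) ^ ~(((p2 ^ p6) -> ((p5 <-> p1) ^ p5)) -> ((p2 & p1) ^ (p2 ^ p1)))) = False <-> True = False

False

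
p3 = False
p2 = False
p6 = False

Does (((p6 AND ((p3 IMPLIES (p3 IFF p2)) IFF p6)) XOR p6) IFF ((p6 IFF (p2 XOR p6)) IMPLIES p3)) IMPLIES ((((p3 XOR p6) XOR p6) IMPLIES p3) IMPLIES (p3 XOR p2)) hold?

p3 IFF p2 = False IFF False = True
p3 IMPLIES (p3 IFF p2) = False IMPLIES True = True
(p3 IMPLIES (p3 IFF p2)) IFF p6 = True IFF False = False
p6 AND ((p3 IMPLIES (p3 IFF p2)) IFF p6) = False AND False = False
(p6 AND ((p3 IMPLIES (p3 IFF p2)) IFF p6)) XOR p6 = False XOR False = False
p2 XOR p6 = False XOR False = False
p6 IFF (p2 XOR p6) = False IFF False = True
(p6 IFF (p2 XOR p6)) IMPLIES p3 = True IMPLIES False = False
((p6 AND ((p3 IMPLIES (p3 IFF p2)) IFF p6)) XOR p6) IFF ((p6 IFF (p2 XOR p6)) IMPLIES p3) = False IFF False = True
p3 XOR p6 = False XOR False = False
(p3 XOR p6) XOR p6 = False XOR False = False
((p3 XOR p6) XOR p6) IMPLIES p3 = False IMPLIES False = True
p3 XOR p2 = False XOR False = False
(((p3 XOR p6) XOR p6) IMPLIES p3) IMPLIES (p3 XOR p2) = True IMPLIES False = False
(((p6 AND ((p3 IMPLIES (p3 IFF p2)) IFF p6)) XOR p6) IFF ((p6 IFF (p2 XOR p6)) IMPLIES p3)) IMPLIES ((((p3 XOR p6) XOR p6) IMPLIES p3) IMPLIES (p3 XOR p2)) = True IMPLIES False = False

False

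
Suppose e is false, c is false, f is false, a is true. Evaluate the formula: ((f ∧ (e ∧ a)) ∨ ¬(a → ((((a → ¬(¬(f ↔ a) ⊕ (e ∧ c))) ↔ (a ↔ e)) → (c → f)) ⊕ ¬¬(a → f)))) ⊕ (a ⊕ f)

e ∧ a = F ∧ T = F
f ∧ (e ∧ a) = F ∧ F = F
f ↔ a = F ↔ T = F
¬(f ↔ a) = ¬F = T
e ∧ c = F ∧ F = F
¬(f ↔ a) ⊕ (e ∧ c) = T ⊕ F = T
¬(¬(f ↔ a) ⊕ (e ∧ c)) = ¬T = F
a → ¬(¬(f ↔ a) ⊕ (e ∧ c)) = T → F = F
a ↔ e = T ↔ F = F
(a → ¬(¬(f ↔ a) ⊕ (e ∧ c))) ↔ (a ↔ e) = F ↔ F = T
c → f = F → F = T
((a → ¬(¬(f ↔ a) ⊕ (e ∧ c))) ↔ (a ↔ e)) → (c → f) = T → T = T
a → f = T → F = F
¬(a → f) = ¬F = T
¬¬(a → f) = ¬T = F
(((a → ¬(¬(f ↔ a) ⊕ (e ∧ c))) ↔ (a ↔ e)) → (c → f)) ⊕ ¬¬(a → f) = T ⊕ F = T
a → ((((a → ¬(¬(f ↔ a) ⊕ (e ∧ c))) ↔ (a ↔ e)) → (c → f)) ⊕ ¬¬(a → f)) = T → T = T
¬(a → ((((a → ¬(¬(f ↔ a) ⊕ (e ∧ c))) ↔ (a ↔ e)) → (c → f)) ⊕ ¬¬(a → f))) = ¬T = F
(f ∧ (e ∧ a)) ∨ ¬(a → ((((a → ¬(¬(f ↔ a) ⊕ (e ∧ c))) ↔ (a ↔ e)) → (c → f)) ⊕ ¬¬(a → f))) = F ∨ F = F
a ⊕ f = T ⊕ F = T
((f ∧ (e ∧ a)) ∨ ¬(a → ((((a → ¬(¬(f ↔ a) ⊕ (e ∧ c))) ↔ (a ↔ e)) → (c → f)) ⊕ ¬¬(a → f)))) ⊕ (a ⊕ f) = F ⊕ T = T

T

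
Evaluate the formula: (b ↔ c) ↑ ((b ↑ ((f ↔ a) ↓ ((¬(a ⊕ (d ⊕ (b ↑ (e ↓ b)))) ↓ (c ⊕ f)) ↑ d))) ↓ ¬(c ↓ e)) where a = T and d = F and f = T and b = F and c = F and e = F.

T

b ↔ c = F ↔ F = T
f ↔ a = T ↔ T = T
e ↓ b = F ↓ F = T
b ↑ (e ↓ b) = F ↑ T = T
d ⊕ (b ↑ (e ↓ b)) = F ⊕ T = T
a ⊕ (d ⊕ (b ↑ (e ↓ b))) = T ⊕ T = F
¬(a ⊕ (d ⊕ (b ↑ (e ↓ b)))) = ¬F = T
c ⊕ f = F ⊕ T = T
¬(a ⊕ (d ⊕ (b ↑ (e ↓ b)))) ↓ (c ⊕ f) = T ↓ T = F
(¬(a ⊕ (d ⊕ (b ↑ (e ↓ b)))) ↓ (c ⊕ f)) ↑ d = F ↑ F = T
(f ↔ a) ↓ ((¬(a ⊕ (d ⊕ (b ↑ (e ↓ b)))) ↓ (c ⊕ f)) ↑ d) = T ↓ T = F
b ↑ ((f ↔ a) ↓ ((¬(a ⊕ (d ⊕ (b ↑ (e ↓ b)))) ↓ (c ⊕ f)) ↑ d)) = F ↑ F = T
c ↓ e = F ↓ F = T
¬(c ↓ e) = ¬T = F
(b ↑ ((f ↔ a) ↓ ((¬(a ⊕ (d ⊕ (b ↑ (e ↓ b)))) ↓ (c ⊕ f)) ↑ d))) ↓ ¬(c ↓ e) = T ↓ F = F
(b ↔ c) ↑ ((b ↑ ((f ↔ a) ↓ ((¬(a ⊕ (d ⊕ (b ↑ (e ↓ b)))) ↓ (c ⊕ f)) ↑ d))) ↓ ¬(c ↓ e)) = T ↑ F = T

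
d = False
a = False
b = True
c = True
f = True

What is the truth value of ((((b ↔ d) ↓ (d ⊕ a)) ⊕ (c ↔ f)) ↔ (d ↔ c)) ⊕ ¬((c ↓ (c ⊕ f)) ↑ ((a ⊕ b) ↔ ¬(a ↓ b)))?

True

Substituting d=False, a=False, b=True, c=True, f=True:
b ↔ d = True ↔ False = False
d ⊕ a = False ⊕ False = False
(b ↔ d) ↓ (d ⊕ a) = False ↓ False = True
c ↔ f = True ↔ True = True
((b ↔ d) ↓ (d ⊕ a)) ⊕ (c ↔ f) = True ⊕ True = False
d ↔ c = False ↔ True = False
(((b ↔ d) ↓ (d ⊕ a)) ⊕ (c ↔ f)) ↔ (d ↔ c) = False ↔ False = True
c ⊕ f = True ⊕ True = False
c ↓ (c ⊕ f) = True ↓ False = False
a ⊕ b = False ⊕ True = True
a ↓ b = False ↓ True = False
¬(a ↓ b) = ¬False = True
(a ⊕ b) ↔ ¬(a ↓ b) = True ↔ True = True
(c ↓ (c ⊕ f)) ↑ ((a ⊕ b) ↔ ¬(a ↓ b)) = False ↑ True = True
¬((c ↓ (c ⊕ f)) ↑ ((a ⊕ b) ↔ ¬(a ↓ b))) = ¬True = False
((((b ↔ d) ↓ (d ⊕ a)) ⊕ (c ↔ f)) ↔ (d ↔ c)) ⊕ ¬((c ↓ (c ⊕ f)) ↑ ((a ⊕ b) ↔ ¬(a ↓ b))) = True ⊕ False = True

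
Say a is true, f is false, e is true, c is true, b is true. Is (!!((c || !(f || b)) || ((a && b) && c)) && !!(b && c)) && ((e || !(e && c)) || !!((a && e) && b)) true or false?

f || b = false || true = true
!(f || b) = !true = false
c || !(f || b) = true || false = true
a && b = true && true = true
(a && b) && c = true && true = true
(c || !(f || b)) || ((a && b) && c) = true || true = true
!((c || !(f || b)) || ((a && b) && c)) = !true = false
!!((c || !(f || b)) || ((a && b) && c)) = !false = true
b && c = true && true = true
!(b && c) = !true = false
!!(b && c) = !false = true
!!((c || !(f || b)) || ((a && b) && c)) && !!(b && c) = true && true = true
e && c = true && true = true
!(e && c) = !true = false
e || !(e && c) = true || false = true
a && e = true && true = true
(a && e) && b = true && true = true
!((a && e) && b) = !true = false
!!((a && e) && b) = !false = true
(e || !(e && c)) || !!((a && e) && b) = true || true = true
(!!((c || !(f || b)) || ((a && b) && c)) && !!(b && c)) && ((e || !(e && c)) || !!((a && e) && b)) = true && true = true

true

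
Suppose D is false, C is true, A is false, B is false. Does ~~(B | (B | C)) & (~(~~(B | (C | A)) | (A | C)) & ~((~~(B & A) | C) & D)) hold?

Substituting D=False, C=True, A=False, B=False:
B | C = False | True = True
B | (B | C) = False | True = True
~(B | (B | C)) = ~True = False
~~(B | (B | C)) = ~False = True
C | A = True | False = True
B | (C | A) = False | True = True
~(B | (C | A)) = ~True = False
~~(B | (C | A)) = ~False = True
A | C = False | True = True
~~(B | (C | A)) | (A | C) = True | True = True
~(~~(B | (C | A)) | (A | C)) = ~True = False
B & A = False & False = False
~(B & A) = ~False = True
~~(B & A) = ~True = False
~~(B & A) | C = False | True = True
(~~(B & A) | C) & D = True & False = False
~((~~(B & A) | C) & D) = ~False = True
~(~~(B | (C | A)) | (A | C)) & ~((~~(B & A) | C) & D) = False & True = False
~~(B | (B | C)) & (~(~~(B | (C | A)) | (A | C)) & ~((~~(B & A) | C) & D)) = True & False = False

False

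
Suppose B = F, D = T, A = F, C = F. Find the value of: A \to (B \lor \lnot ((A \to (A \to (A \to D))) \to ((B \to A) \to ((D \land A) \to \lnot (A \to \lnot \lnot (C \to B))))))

A \to D = F \to T = T
A \to (A \to D) = F \to T = T
A \to (A \to (A \to D)) = F \to T = T
B \to A = F \to F = T
D \land A = T \land F = F
C \to B = F \to F = T
\lnot (C \to B) = \lnot T = F
\lnot \lnot (C \to B) = \lnot F = T
A \to \lnot \lnot (C \to B) = F \to T = T
\lnot (A \to \lnot \lnot (C \to B)) = \lnot T = F
(D \land A) \to \lnot (A \to \lnot \lnot (C \to B)) = F \to F = T
(B \to A) \to ((D \land A) \to \lnot (A \to \lnot \lnot (C \to B))) = T \to T = T
(A \to (A \to (A \to D))) \to ((B \to A) \to ((D \land A) \to \lnot (A \to \lnot \lnot (C \to B)))) = T \to T = T
\lnot ((A \to (A \to (A \to D))) \to ((B \to A) \to ((D \land A) \to \lnot (A \to \lnot \lnot (C \to B))))) = \lnot T = F
B \lor \lnot ((A \to (A \to (A \to D))) \to ((B \to A) \to ((D \land A) \to \lnot (A \to \lnot \lnot (C \to B))))) = F \lor F = F
A \to (B \lor \lnot ((A \to (A \to (A \to D))) \to ((B \to A) \to ((D \land A) \to \lnot (A \to \lnot \lnot (C \to B)))))) = F \to F = T

T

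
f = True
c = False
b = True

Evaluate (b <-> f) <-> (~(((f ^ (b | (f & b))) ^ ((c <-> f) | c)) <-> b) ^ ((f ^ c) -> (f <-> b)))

False

Substituting f=True, c=False, b=True:
b <-> f = True <-> True = True
f & b = True & True = True
b | (f & b) = True | True = True
f ^ (b | (f & b)) = True ^ True = False
c <-> f = False <-> True = False
(c <-> f) | c = False | False = False
(f ^ (b | (f & b))) ^ ((c <-> f) | c) = False ^ False = False
((f ^ (b | (f & b))) ^ ((c <-> f) | c)) <-> b = False <-> True = False
~(((f ^ (b | (f & b))) ^ ((c <-> f) | c)) <-> b) = ~False = True
f ^ c = True ^ False = True
f <-> b = True <-> True = True
(f ^ c) -> (f <-> b) = True -> True = True
~(((f ^ (b | (f & b))) ^ ((c <-> f) | c)) <-> b) ^ ((f ^ c) -> (f <-> b)) = True ^ True = False
(b <-> f) <-> (~(((f ^ (b | (f & b))) ^ ((c <-> f) | c)) <-> b) ^ ((f ^ c) -> (f <-> b))) = True <-> False = False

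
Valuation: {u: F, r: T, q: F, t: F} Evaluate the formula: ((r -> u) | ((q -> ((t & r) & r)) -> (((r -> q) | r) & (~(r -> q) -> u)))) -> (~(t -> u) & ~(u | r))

T

r -> u = T -> F = F
t & r = F & T = F
(t & r) & r = F & T = F
q -> ((t & r) & r) = F -> F = T
r -> q = T -> F = F
(r -> q) | r = F | T = T
r -> q = T -> F = F
~(r -> q) = ~F = T
~(r -> q) -> u = T -> F = F
((r -> q) | r) & (~(r -> q) -> u) = T & F = F
(q -> ((t & r) & r)) -> (((r -> q) | r) & (~(r -> q) -> u)) = T -> F = F
(r -> u) | ((q -> ((t & r) & r)) -> (((r -> q) | r) & (~(r -> q) -> u))) = F | F = F
t -> u = F -> F = T
~(t -> u) = ~T = F
u | r = F | T = T
~(u | r) = ~T = F
~(t -> u) & ~(u | r) = F & F = F
((r -> u) | ((q -> ((t & r) & r)) -> (((r -> q) | r) & (~(r -> q) -> u)))) -> (~(t -> u) & ~(u | r)) = F -> F = T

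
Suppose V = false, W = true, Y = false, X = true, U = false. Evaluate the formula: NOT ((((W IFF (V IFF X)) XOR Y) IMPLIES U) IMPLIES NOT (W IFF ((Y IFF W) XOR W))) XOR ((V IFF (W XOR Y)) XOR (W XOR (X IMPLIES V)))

false

Substituting V=false, W=true, Y=false, X=true, U=false:
V IFF X = false IFF true = false
W IFF (V IFF X) = true IFF false = false
(W IFF (V IFF X)) XOR Y = false XOR false = false
((W IFF (V IFF X)) XOR Y) IMPLIES U = false IMPLIES false = true
Y IFF W = false IFF true = false
(Y IFF W) XOR W = false XOR true = true
W IFF ((Y IFF W) XOR W) = true IFF true = true
NOT (W IFF ((Y IFF W) XOR W)) = NOT true = false
(((W IFF (V IFF X)) XOR Y) IMPLIES U) IMPLIES NOT (W IFF ((Y IFF W) XOR W)) = true IMPLIES false = false
NOT ((((W IFF (V IFF X)) XOR Y) IMPLIES U) IMPLIES NOT (W IFF ((Y IFF W) XOR W))) = NOT false = true
W XOR Y = true XOR false = true
V IFF (W XOR Y) = false IFF true = false
X IMPLIES V = true IMPLIES false = false
W XOR (X IMPLIES V) = true XOR false = true
(V IFF (W XOR Y)) XOR (W XOR (X IMPLIES V)) = false XOR true = true
NOT ((((W IFF (V IFF X)) XOR Y) IMPLIES U) IMPLIES NOT (W IFF ((Y IFF W) XOR W))) XOR ((V IFF (W XOR Y)) XOR (W XOR (X IMPLIES V))) = true XOR true = false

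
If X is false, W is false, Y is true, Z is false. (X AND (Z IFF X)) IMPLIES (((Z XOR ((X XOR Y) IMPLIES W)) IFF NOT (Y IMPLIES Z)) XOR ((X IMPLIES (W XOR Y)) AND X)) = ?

Substituting X=F, W=F, Y=T, Z=F:
Z IFF X = F IFF F = T
X AND (Z IFF X) = F AND T = F
X XOR Y = F XOR T = T
(X XOR Y) IMPLIES W = T IMPLIES F = F
Z XOR ((X XOR Y) IMPLIES W) = F XOR F = F
Y IMPLIES Z = T IMPLIES F = F
NOT (Y IMPLIES Z) = NOT F = T
(Z XOR ((X XOR Y) IMPLIES W)) IFF NOT (Y IMPLIES Z) = F IFF T = F
W XOR Y = F XOR T = T
X IMPLIES (W XOR Y) = F IMPLIES T = T
(X IMPLIES (W XOR Y)) AND X = T AND F = F
((Z XOR ((X XOR Y) IMPLIES W)) IFF NOT (Y IMPLIES Z)) XOR ((X IMPLIES (W XOR Y)) AND X) = F XOR F = F
(X AND (Z IFF X)) IMPLIES (((Z XOR ((X XOR Y) IMPLIES W)) IFF NOT (Y IMPLIES Z)) XOR ((X IMPLIES (W XOR Y)) AND X)) = F IMPLIES F = T

T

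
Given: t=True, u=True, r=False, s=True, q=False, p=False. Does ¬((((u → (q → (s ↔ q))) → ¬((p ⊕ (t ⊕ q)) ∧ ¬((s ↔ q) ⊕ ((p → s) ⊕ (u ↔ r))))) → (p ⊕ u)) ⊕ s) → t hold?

True

s ↔ q = True ↔ False = False
q → (s ↔ q) = False → False = True
u → (q → (s ↔ q)) = True → True = True
t ⊕ q = True ⊕ False = True
p ⊕ (t ⊕ q) = False ⊕ True = True
s ↔ q = True ↔ False = False
p → s = False → True = True
u ↔ r = True ↔ False = False
(p → s) ⊕ (u ↔ r) = True ⊕ False = True
(s ↔ q) ⊕ ((p → s) ⊕ (u ↔ r)) = False ⊕ True = True
¬((s ↔ q) ⊕ ((p → s) ⊕ (u ↔ r))) = ¬True = False
(p ⊕ (t ⊕ q)) ∧ ¬((s ↔ q) ⊕ ((p → s) ⊕ (u ↔ r))) = True ∧ False = False
¬((p ⊕ (t ⊕ q)) ∧ ¬((s ↔ q) ⊕ ((p → s) ⊕ (u ↔ r)))) = ¬False = True
(u → (q → (s ↔ q))) → ¬((p ⊕ (t ⊕ q)) ∧ ¬((s ↔ q) ⊕ ((p → s) ⊕ (u ↔ r)))) = True → True = True
p ⊕ u = False ⊕ True = True
((u → (q → (s ↔ q))) → ¬((p ⊕ (t ⊕ q)) ∧ ¬((s ↔ q) ⊕ ((p → s) ⊕ (u ↔ r))))) → (p ⊕ u) = True → True = True
(((u → (q → (s ↔ q))) → ¬((p ⊕ (t ⊕ q)) ∧ ¬((s ↔ q) ⊕ ((p → s) ⊕ (u ↔ r))))) → (p ⊕ u)) ⊕ s = True ⊕ True = False
¬((((u → (q → (s ↔ q))) → ¬((p ⊕ (t ⊕ q)) ∧ ¬((s ↔ q) ⊕ ((p → s) ⊕ (u ↔ r))))) → (p ⊕ u)) ⊕ s) = ¬False = True
¬((((u → (q → (s ↔ q))) → ¬((p ⊕ (t ⊕ q)) ∧ ¬((s ↔ q) ⊕ ((p → s) ⊕ (u ↔ r))))) → (p ⊕ u)) ⊕ s) → t = True → True = True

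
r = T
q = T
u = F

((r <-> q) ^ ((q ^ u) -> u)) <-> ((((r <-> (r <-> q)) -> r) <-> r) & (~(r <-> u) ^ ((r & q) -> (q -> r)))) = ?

F

r <-> q = T <-> T = T
q ^ u = T ^ F = T
(q ^ u) -> u = T -> F = F
(r <-> q) ^ ((q ^ u) -> u) = T ^ F = T
r <-> q = T <-> T = T
r <-> (r <-> q) = T <-> T = T
(r <-> (r <-> q)) -> r = T -> T = T
((r <-> (r <-> q)) -> r) <-> r = T <-> T = T
r <-> u = T <-> F = F
~(r <-> u) = ~F = T
r & q = T & T = T
q -> r = T -> T = T
(r & q) -> (q -> r) = T -> T = T
~(r <-> u) ^ ((r & q) -> (q -> r)) = T ^ T = F
(((r <-> (r <-> q)) -> r) <-> r) & (~(r <-> u) ^ ((r & q) -> (q -> r))) = T & F = F
((r <-> q) ^ ((q ^ u) -> u)) <-> ((((r <-> (r <-> q)) -> r) <-> r) & (~(r <-> u) ^ ((r & q) -> (q -> r)))) = T <-> F = F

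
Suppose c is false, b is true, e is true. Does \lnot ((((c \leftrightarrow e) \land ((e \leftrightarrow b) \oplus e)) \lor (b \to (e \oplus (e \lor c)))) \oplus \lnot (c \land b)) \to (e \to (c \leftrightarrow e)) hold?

T

c \leftrightarrow e = F \leftrightarrow T = F
e \leftrightarrow b = T \leftrightarrow T = T
(e \leftrightarrow b) \oplus e = T \oplus T = F
(c \leftrightarrow e) \land ((e \leftrightarrow b) \oplus e) = F \land F = F
e \lor c = T \lor F = T
e \oplus (e \lor c) = T \oplus T = F
b \to (e \oplus (e \lor c)) = T \to F = F
((c \leftrightarrow e) \land ((e \leftrightarrow b) \oplus e)) \lor (b \to (e \oplus (e \lor c))) = F \lor F = F
c \land b = F \land T = F
\lnot (c \land b) = \lnot F = T
(((c \leftrightarrow e) \land ((e \leftrightarrow b) \oplus e)) \lor (b \to (e \oplus (e \lor c)))) \oplus \lnot (c \land b) = F \oplus T = T
\lnot ((((c \leftrightarrow e) \land ((e \leftrightarrow b) \oplus e)) \lor (b \to (e \oplus (e \lor c)))) \oplus \lnot (c \land b)) = \lnot T = F
c \leftrightarrow e = F \leftrightarrow T = F
e \to (c \leftrightarrow e) = T \to F = F
\lnot ((((c \leftrightarrow e) \land ((e \leftrightarrow b) \oplus e)) \lor (b \to (e \oplus (e \lor c)))) \oplus \lnot (c \land b)) \to (e \to (c \leftrightarrow e)) = F \to F = T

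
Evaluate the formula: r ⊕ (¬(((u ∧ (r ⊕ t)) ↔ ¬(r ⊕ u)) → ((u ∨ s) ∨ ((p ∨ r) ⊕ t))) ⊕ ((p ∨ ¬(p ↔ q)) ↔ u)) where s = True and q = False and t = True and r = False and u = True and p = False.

r ⊕ t = False ⊕ True = True
u ∧ (r ⊕ t) = True ∧ True = True
r ⊕ u = False ⊕ True = True
¬(r ⊕ u) = ¬True = False
(u ∧ (r ⊕ t)) ↔ ¬(r ⊕ u) = True ↔ False = False
u ∨ s = True ∨ True = True
p ∨ r = False ∨ False = False
(p ∨ r) ⊕ t = False ⊕ True = True
(u ∨ s) ∨ ((p ∨ r) ⊕ t) = True ∨ True = True
((u ∧ (r ⊕ t)) ↔ ¬(r ⊕ u)) → ((u ∨ s) ∨ ((p ∨ r) ⊕ t)) = False → True = True
¬(((u ∧ (r ⊕ t)) ↔ ¬(r ⊕ u)) → ((u ∨ s) ∨ ((p ∨ r) ⊕ t))) = ¬True = False
p ↔ q = False ↔ False = True
¬(p ↔ q) = ¬True = False
p ∨ ¬(p ↔ q) = False ∨ False = False
(p ∨ ¬(p ↔ q)) ↔ u = False ↔ True = False
¬(((u ∧ (r ⊕ t)) ↔ ¬(r ⊕ u)) → ((u ∨ s) ∨ ((p ∨ r) ⊕ t))) ⊕ ((p ∨ ¬(p ↔ q)) ↔ u) = False ⊕ False = False
r ⊕ (¬(((u ∧ (r ⊕ t)) ↔ ¬(r ⊕ u)) → ((u ∨ s) ∨ ((p ∨ r) ⊕ t))) ⊕ ((p ∨ ¬(p ↔ q)) ↔ u)) = False ⊕ False = False

False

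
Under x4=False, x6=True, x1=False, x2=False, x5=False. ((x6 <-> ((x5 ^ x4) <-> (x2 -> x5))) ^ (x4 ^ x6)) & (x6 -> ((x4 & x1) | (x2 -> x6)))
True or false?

x5 ^ x4 = False ^ False = False
x2 -> x5 = False -> False = True
(x5 ^ x4) <-> (x2 -> x5) = False <-> True = False
x6 <-> ((x5 ^ x4) <-> (x2 -> x5)) = True <-> False = False
x4 ^ x6 = False ^ True = True
(x6 <-> ((x5 ^ x4) <-> (x2 -> x5))) ^ (x4 ^ x6) = False ^ True = True
x4 & x1 = False & False = False
x2 -> x6 = False -> True = True
(x4 & x1) | (x2 -> x6) = False | True = True
x6 -> ((x4 & x1) | (x2 -> x6)) = True -> True = True
((x6 <-> ((x5 ^ x4) <-> (x2 -> x5))) ^ (x4 ^ x6)) & (x6 -> ((x4 & x1) | (x2 -> x6))) = True & True = True

True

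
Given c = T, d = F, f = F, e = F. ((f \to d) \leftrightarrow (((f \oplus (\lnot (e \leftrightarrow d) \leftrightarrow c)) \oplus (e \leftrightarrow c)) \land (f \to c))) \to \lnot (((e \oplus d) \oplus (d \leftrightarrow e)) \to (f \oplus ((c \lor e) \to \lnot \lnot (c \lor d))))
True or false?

T

f \to d = F \to F = T
e \leftrightarrow d = F \leftrightarrow F = T
\lnot (e \leftrightarrow d) = \lnot T = F
\lnot (e \leftrightarrow d) \leftrightarrow c = F \leftrightarrow T = F
f \oplus (\lnot (e \leftrightarrow d) \leftrightarrow c) = F \oplus F = F
e \leftrightarrow c = F \leftrightarrow T = F
(f \oplus (\lnot (e \leftrightarrow d) \leftrightarrow c)) \oplus (e \leftrightarrow c) = F \oplus F = F
f \to c = F \to T = T
((f \oplus (\lnot (e \leftrightarrow d) \leftrightarrow c)) \oplus (e \leftrightarrow c)) \land (f \to c) = F \land T = F
(f \to d) \leftrightarrow (((f \oplus (\lnot (e \leftrightarrow d) \leftrightarrow c)) \oplus (e \leftrightarrow c)) \land (f \to c)) = T \leftrightarrow F = F
e \oplus d = F \oplus F = F
d \leftrightarrow e = F \leftrightarrow F = T
(e \oplus d) \oplus (d \leftrightarrow e) = F \oplus T = T
c \lor e = T \lor F = T
c \lor d = T \lor F = T
\lnot (c \lor d) = \lnot T = F
\lnot \lnot (c \lor d) = \lnot F = T
(c \lor e) \to \lnot \lnot (c \lor d) = T \to T = T
f \oplus ((c \lor e) \to \lnot \lnot (c \lor d)) = F \oplus T = T
((e \oplus d) \oplus (d \leftrightarrow e)) \to (f \oplus ((c \lor e) \to \lnot \lnot (c \lor d))) = T \to T = T
\lnot (((e \oplus d) \oplus (d \leftrightarrow e)) \to (f \oplus ((c \lor e) \to \lnot \lnot (c \lor d)))) = \lnot T = F
((f \to d) \leftrightarrow (((f \oplus (\lnot (e \leftrightarrow d) \leftrightarrow c)) \oplus (e \leftrightarrow c)) \land (f \to c))) \to \lnot (((e \oplus d) \oplus (d \leftrightarrow e)) \to (f \oplus ((c \lor e) \to \lnot \lnot (c \lor d)))) = F \to F = T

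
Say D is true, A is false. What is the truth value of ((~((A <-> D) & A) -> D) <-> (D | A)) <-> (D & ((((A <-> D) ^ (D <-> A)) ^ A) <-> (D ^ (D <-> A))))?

0

A <-> D = 0 <-> 1 = 0
(A <-> D) & A = 0 & 0 = 0
~((A <-> D) & A) = ~0 = 1
~((A <-> D) & A) -> D = 1 -> 1 = 1
D | A = 1 | 0 = 1
(~((A <-> D) & A) -> D) <-> (D | A) = 1 <-> 1 = 1
A <-> D = 0 <-> 1 = 0
D <-> A = 1 <-> 0 = 0
(A <-> D) ^ (D <-> A) = 0 ^ 0 = 0
((A <-> D) ^ (D <-> A)) ^ A = 0 ^ 0 = 0
D <-> A = 1 <-> 0 = 0
D ^ (D <-> A) = 1 ^ 0 = 1
(((A <-> D) ^ (D <-> A)) ^ A) <-> (D ^ (D <-> A)) = 0 <-> 1 = 0
D & ((((A <-> D) ^ (D <-> A)) ^ A) <-> (D ^ (D <-> A))) = 1 & 0 = 0
((~((A <-> D) & A) -> D) <-> (D | A)) <-> (D & ((((A <-> D) ^ (D <-> A)) ^ A) <-> (D ^ (D <-> A)))) = 1 <-> 0 = 0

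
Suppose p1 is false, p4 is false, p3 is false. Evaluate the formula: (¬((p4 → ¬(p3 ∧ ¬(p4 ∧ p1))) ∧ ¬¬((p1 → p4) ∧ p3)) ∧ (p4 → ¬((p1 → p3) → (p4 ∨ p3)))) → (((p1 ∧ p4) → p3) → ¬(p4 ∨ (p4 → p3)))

p4 ∧ p1 = F ∧ F = F
¬(p4 ∧ p1) = ¬F = T
p3 ∧ ¬(p4 ∧ p1) = F ∧ T = F
¬(p3 ∧ ¬(p4 ∧ p1)) = ¬F = T
p4 → ¬(p3 ∧ ¬(p4 ∧ p1)) = F → T = T
p1 → p4 = F → F = T
(p1 → p4) ∧ p3 = T ∧ F = F
¬((p1 → p4) ∧ p3) = ¬F = T
¬¬((p1 → p4) ∧ p3) = ¬T = F
(p4 → ¬(p3 ∧ ¬(p4 ∧ p1))) ∧ ¬¬((p1 → p4) ∧ p3) = T ∧ F = F
¬((p4 → ¬(p3 ∧ ¬(p4 ∧ p1))) ∧ ¬¬((p1 → p4) ∧ p3)) = ¬F = T
p1 → p3 = F → F = T
p4 ∨ p3 = F ∨ F = F
(p1 → p3) → (p4 ∨ p3) = T → F = F
¬((p1 → p3) → (p4 ∨ p3)) = ¬F = T
p4 → ¬((p1 → p3) → (p4 ∨ p3)) = F → T = T
¬((p4 → ¬(p3 ∧ ¬(p4 ∧ p1))) ∧ ¬¬((p1 → p4) ∧ p3)) ∧ (p4 → ¬((p1 → p3) → (p4 ∨ p3))) = T ∧ T = T
p1 ∧ p4 = F ∧ F = F
(p1 ∧ p4) → p3 = F → F = T
p4 → p3 = F → F = T
p4 ∨ (p4 → p3) = F ∨ T = T
¬(p4 ∨ (p4 → p3)) = ¬T = F
((p1 ∧ p4) → p3) → ¬(p4 ∨ (p4 → p3)) = T → F = F
(¬((p4 → ¬(p3 ∧ ¬(p4 ∧ p1))) ∧ ¬¬((p1 → p4) ∧ p3)) ∧ (p4 → ¬((p1 → p3) → (p4 ∨ p3)))) → (((p1 ∧ p4) → p3) → ¬(p4 ∨ (p4 → p3))) = T → F = F

F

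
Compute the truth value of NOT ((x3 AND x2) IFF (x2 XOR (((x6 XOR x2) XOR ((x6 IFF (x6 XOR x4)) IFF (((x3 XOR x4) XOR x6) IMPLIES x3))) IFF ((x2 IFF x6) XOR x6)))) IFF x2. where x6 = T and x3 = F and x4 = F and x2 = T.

x3 AND x2 = F AND T = F
x6 XOR x2 = T XOR T = F
x6 XOR x4 = T XOR F = T
x6 IFF (x6 XOR x4) = T IFF T = T
x3 XOR x4 = F XOR F = F
(x3 XOR x4) XOR x6 = F XOR T = T
((x3 XOR x4) XOR x6) IMPLIES x3 = T IMPLIES F = F
(x6 IFF (x6 XOR x4)) IFF (((x3 XOR x4) XOR x6) IMPLIES x3) = T IFF F = F
(x6 XOR x2) XOR ((x6 IFF (x6 XOR x4)) IFF (((x3 XOR x4) XOR x6) IMPLIES x3)) = F XOR F = F
x2 IFF x6 = T IFF T = T
(x2 IFF x6) XOR x6 = T XOR T = F
((x6 XOR x2) XOR ((x6 IFF (x6 XOR x4)) IFF (((x3 XOR x4) XOR x6) IMPLIES x3))) IFF ((x2 IFF x6) XOR x6) = F IFF F = T
x2 XOR (((x6 XOR x2) XOR ((x6 IFF (x6 XOR x4)) IFF (((x3 XOR x4) XOR x6) IMPLIES x3))) IFF ((x2 IFF x6) XOR x6)) = T XOR T = F
(x3 AND x2) IFF (x2 XOR (((x6 XOR x2) XOR ((x6 IFF (x6 XOR x4)) IFF (((x3 XOR x4) XOR x6) IMPLIES x3))) IFF ((x2 IFF x6) XOR x6))) = F IFF F = T
NOT ((x3 AND x2) IFF (x2 XOR (((x6 XOR x2) XOR ((x6 IFF (x6 XOR x4)) IFF (((x3 XOR x4) XOR x6) IMPLIES x3))) IFF ((x2 IFF x6) XOR x6)))) = NOT T = F
NOT ((x3 AND x2) IFF (x2 XOR (((x6 XOR x2) XOR ((x6 IFF (x6 XOR x4)) IFF (((x3 XOR x4) XOR x6) IMPLIES x3))) IFF ((x2 IFF x6) XOR x6)))) IFF x2 = F IFF T = F

F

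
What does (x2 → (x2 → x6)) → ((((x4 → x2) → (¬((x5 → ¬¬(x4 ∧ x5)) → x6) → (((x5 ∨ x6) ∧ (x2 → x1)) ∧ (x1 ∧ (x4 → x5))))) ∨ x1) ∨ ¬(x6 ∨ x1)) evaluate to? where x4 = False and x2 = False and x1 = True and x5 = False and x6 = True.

x2 → x6 = False → True = True
x2 → (x2 → x6) = False → True = True
x4 → x2 = False → False = True
x4 ∧ x5 = False ∧ False = False
¬(x4 ∧ x5) = ¬False = True
¬¬(x4 ∧ x5) = ¬True = False
x5 → ¬¬(x4 ∧ x5) = False → False = True
(x5 → ¬¬(x4 ∧ x5)) → x6 = True → True = True
¬((x5 → ¬¬(x4 ∧ x5)) → x6) = ¬True = False
x5 ∨ x6 = False ∨ True = True
x2 → x1 = False → True = True
(x5 ∨ x6) ∧ (x2 → x1) = True ∧ True = True
x4 → x5 = False → False = True
x1 ∧ (x4 → x5) = True ∧ True = True
((x5 ∨ x6) ∧ (x2 → x1)) ∧ (x1 ∧ (x4 → x5)) = True ∧ True = True
¬((x5 → ¬¬(x4 ∧ x5)) → x6) → (((x5 ∨ x6) ∧ (x2 → x1)) ∧ (x1 ∧ (x4 → x5))) = False → True = True
(x4 → x2) → (¬((x5 → ¬¬(x4 ∧ x5)) → x6) → (((x5 ∨ x6) ∧ (x2 → x1)) ∧ (x1 ∧ (x4 → x5)))) = True → True = True
((x4 → x2) → (¬((x5 → ¬¬(x4 ∧ x5)) → x6) → (((x5 ∨ x6) ∧ (x2 → x1)) ∧ (x1 ∧ (x4 → x5))))) ∨ x1 = True ∨ True = True
x6 ∨ x1 = True ∨ True = True
¬(x6 ∨ x1) = ¬True = False
(((x4 → x2) → (¬((x5 → ¬¬(x4 ∧ x5)) → x6) → (((x5 ∨ x6) ∧ (x2 → x1)) ∧ (x1 ∧ (x4 → x5))))) ∨ x1) ∨ ¬(x6 ∨ x1) = True ∨ False = True
(x2 → (x2 → x6)) → ((((x4 → x2) → (¬((x5 → ¬¬(x4 ∧ x5)) → x6) → (((x5 ∨ x6) ∧ (x2 → x1)) ∧ (x1 ∧ (x4 → x5))))) ∨ x1) ∨ ¬(x6 ∨ x1)) = True → True = True

True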